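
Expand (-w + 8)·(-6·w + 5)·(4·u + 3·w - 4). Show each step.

(-w + 8)·(-6·w + 5)·(4·u + 3·w - 4)
= (6·w^2 - 5·w - 48·w + 40)·(4·u + 3·w - 4)    [distributive law]
= (6·w^2 - 53·w + 40)·(4·u + 3·w - 4)    [combine like terms]
= 24·u·w^2 + 18·w^3 - 24·w^2 - 212·u·w - 159·w^2 + 212·w + 160·u + 120·w - 160    [distributive law]
= 24·u·w^2 + 18·w^3 - 183·w^2 - 212·u·w + 332·w + 160·u - 160    [combine like terms]

24·u·w^2 + 18·w^3 - 183·w^2 - 212·u·w + 332·w + 160·u - 160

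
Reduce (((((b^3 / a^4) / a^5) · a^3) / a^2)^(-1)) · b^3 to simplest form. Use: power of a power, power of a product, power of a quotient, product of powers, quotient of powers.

(((((b^3 / a^4) / a^5) · a^3) / a^2)^(-1)) · b^3
= (((((b^3 / a^4) / a^5) · a^3)^(-1)) / ((a^2)^(-1))) · b^3    [power of a quotient]
= (((((b^3 / a^4) / a^5)^(-1)) · ((a^3)^(-1))) / ((a^2)^(-1))) · b^3    [power of a product]
= (((((b^3 / a^4)^(-1)) / ((a^5)^(-1))) · ((a^3)^(-1))) / ((a^2)^(-1))) · b^3    [power of a quotient]
= ((((((b^3)^(-1)) / ((a^4)^(-1))) / ((a^5)^(-1))) · ((a^3)^(-1))) / ((a^2)^(-1))) · b^3    [power of a quotient]
= ((((b^(-3) / ((a^4)^(-1))) / ((a^5)^(-1))) · ((a^3)^(-1))) / ((a^2)^(-1))) · b^3    [power of a power]
= ((((b^(-3) / a^(-4)) / ((a^5)^(-1))) · ((a^3)^(-1))) / ((a^2)^(-1))) · b^3    [power of a power]
= ((((b^(-3) / a^(-4)) / a^(-5)) · ((a^3)^(-1))) / ((a^2)^(-1))) · b^3    [power of a power]
= ((((b^(-3) / a^(-4)) / a^(-5)) · a^(-3)) / ((a^2)^(-1))) · b^3    [power of a power]
= ((((b^(-3) / a^(-4)) / a^(-5)) · a^(-3)) / a^(-2)) · b^3    [power of a power]
= a^8    [quotient of powers; product of powers]

a^8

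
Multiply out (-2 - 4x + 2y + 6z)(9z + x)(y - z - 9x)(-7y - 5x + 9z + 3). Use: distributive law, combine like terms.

180y^2z - 1658xyz - 180yz^2 - 54yz + 18xz^2 + 54z^2 + 164x^2z + 492xz + 20xy^2 - 182x^2y - 6xy + 18x^3 + 54x^2 + 1286xy^2z - 1146x^2yz + 1266xyz^2 + 4746x^2z^2 - 3834xz^3 - 1046x^3z + 144x^2y^2 - 142x^3y - 180x^4 - 126y^3z - 90y^2z^2 + 702yz^3 - 14xy^3 - 486z^4

(-2 - 4x + 2y + 6z)(9z + x)(y - z - 9x)(-7y - 5x + 9z + 3)
= (-18z - 2x - 36xz - 4x^2 + 18yz + 2xy + 54z^2 + 6xz)(y - z - 9x)(-7y - 5x + 9z + 3)    [distributive law]
= (-18z - 2x - 30xz - 4x^2 + 18yz + 2xy + 54z^2)(y - z - 9x)(-7y - 5x + 9z + 3)    [combine like terms]
= (-18yz + 18z^2 + 162xz - 2xy + 2xz + 18x^2 - 30xyz + 30xz^2 + 270x^2z - 4x^2y + 4x^2z + 36x^3 + 18y^2z - 18yz^2 - 162xyz + 2xy^2 - 2xyz - 18x^2y + 54yz^2 - 54z^3 - 486xz^2)(-7y - 5x + 9z + 3)    [distributive law]
= (-18yz + 18z^2 + 164xz - 2xy + 18x^2 - 194xyz - 456xz^2 + 274x^2z - 22x^2y + 36x^3 + 18y^2z + 36yz^2 + 2xy^2 - 54z^3)(-7y - 5x + 9z + 3)    [combine like terms]
= 126y^2z + 90xyz - 162yz^2 - 54yz - 126yz^2 - 90xz^2 + 162z^3 + 54z^2 - 1148xyz - 820x^2z + 1476xz^2 + 492xz + 14xy^2 + 10x^2y - 18xyz - 6xy - 126x^2y - 90x^3 + 162x^2z + 54x^2 + 1358xy^2z + 970x^2yz - 1746xyz^2 - 582xyz + 3192xyz^2 + 2280x^2z^2 - 4104xz^3 - 1368xz^2 - 1918x^2yz - 1370x^3z + 2466x^2z^2 + 822x^2z + 154x^2y^2 + 110x^3y - 198x^2yz - 66x^2y - 252x^3y - 180x^4 + 324x^3z + 108x^3 - 126y^3z - 90xy^2z + 162y^2z^2 + 54y^2z - 252y^2z^2 - 180xyz^2 + 324yz^3 + 108yz^2 - 14xy^3 - 10x^2y^2 + 18xy^2z + 6xy^2 + 378yz^3 + 270xz^3 - 486z^4 - 162z^3    [distributive law]
= 180y^2z - 1658xyz - 180yz^2 - 54yz + 18xz^2 + 54z^2 + 164x^2z + 492xz + 20xy^2 - 182x^2y - 6xy + 18x^3 + 54x^2 + 1286xy^2z - 1146x^2yz + 1266xyz^2 + 4746x^2z^2 - 3834xz^3 - 1046x^3z + 144x^2y^2 - 142x^3y - 180x^4 - 126y^3z - 90y^2z^2 + 702yz^3 - 14xy^3 - 486z^4    [combine like terms]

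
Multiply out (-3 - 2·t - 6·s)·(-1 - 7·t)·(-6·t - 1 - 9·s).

-41·t - 3 - 33·s - 152·t² - 285·s·t - 84·t³ - 378·s·t² - 54·s² - 378·s²·t

(-3 - 2·t - 6·s)·(-1 - 7·t)·(-6·t - 1 - 9·s)
= (3 + 21·t + 2·t + 14·t² + 6·s + 42·s·t)·(-6·t - 1 - 9·s)    [distributive law]
= (3 + 23·t + 14·t² + 6·s + 42·s·t)·(-6·t - 1 - 9·s)    [combine like terms]
= -18·t - 3 - 27·s - 138·t² - 23·t - 207·s·t - 84·t³ - 14·t² - 126·s·t² - 36·s·t - 6·s - 54·s² - 252·s·t² - 42·s·t - 378·s²·t    [distributive law]
= -41·t - 3 - 33·s - 152·t² - 285·s·t - 84·t³ - 378·s·t² - 54·s² - 378·s²·t    [combine like terms]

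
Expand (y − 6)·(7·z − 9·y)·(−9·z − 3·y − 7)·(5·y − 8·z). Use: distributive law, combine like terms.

(y − 6)·(7·z − 9·y)·(−9·z − 3·y − 7)·(5·y − 8·z)
= (7·y·z − 9·y^2 − 42·z + 54·y)·(−9·z − 3·y − 7)·(5·y − 8·z)    [distributive law]
= (−63·y·z^2 − 21·y^2·z − 49·y·z + 81·y^2·z + 27·y^3 + 63·y^2 + 378·z^2 + 126·y·z + 294·z − 486·y·z − 162·y^2 − 378·y)·(5·y − 8·z)    [distributive law]
= (−63·y·z^2 + 60·y^2·z − 409·y·z + 27·y^3 − 99·y^2 + 378·z^2 + 294·z − 378·y)·(5·y − 8·z)    [combine like terms]
= −315·y^2·z^2 + 504·y·z^3 + 300·y^3·z − 480·y^2·z^2 − 2045·y^2·z + 3272·y·z^2 + 135·y^4 − 216·y^3·z − 495·y^3 + 792·y^2·z + 1890·y·z^2 − 3024·z^3 + 1470·y·z − 2352·z^2 − 1890·y^2 + 3024·y·z    [distributive law]
= −795·y^2·z^2 + 504·y·z^3 + 84·y^3·z − 1253·y^2·z + 5162·y·z^2 + 135·y^4 − 495·y^3 − 3024·z^3 + 4494·y·z − 2352·z^2 − 1890·y^2    [combine like terms]

−795·y^2·z^2 + 504·y·z^3 + 84·y^3·z − 1253·y^2·z + 5162·y·z^2 + 135·y^4 − 495·y^3 − 3024·z^3 + 4494·y·z − 2352·z^2 − 1890·y^2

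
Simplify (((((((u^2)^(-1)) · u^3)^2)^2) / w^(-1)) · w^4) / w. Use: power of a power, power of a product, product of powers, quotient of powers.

u^4w^4

(((((((u^2)^(-1)) · u^3)^2)^2) / w^(-1)) · w^4) / w
= ((((((u^2)^(-1)) · u^3)^4) / w^(-1)) · w^4) / w    [power of a power]
= ((((((u^2)^(-1))^4) · ((u^3)^4)) / w^(-1)) · w^4) / w    [power of a product]
= (((((u^2)^(-4)) · ((u^3)^4)) / w^(-1)) · w^4) / w    [power of a power]
= (((u^(-8) · ((u^3)^4)) / w^(-1)) · w^4) / w    [power of a power]
= (((u^(-8) · u^12) / w^(-1)) · w^4) / w    [power of a power]
= ((u^4 / w^(-1)) · w^4) / w    [product of powers]
= u^4w^4    [quotient of powers; product of powers]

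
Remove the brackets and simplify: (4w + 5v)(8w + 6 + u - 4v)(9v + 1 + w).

312vw^2 + 56w^2 + 32w^3 + 270vw + 24w + 41uvw + 4uw + 4uw^2 + 196v^2w + 250v^2 + 30v + 45uv^2 + 5uv - 180v^3

(4w + 5v)(8w + 6 + u - 4v)(9v + 1 + w)
= (32w^2 + 24w + 4uw - 16vw + 40vw + 30v + 5uv - 20v^2)(9v + 1 + w)    [distributive law]
= (32w^2 + 24w + 4uw + 24vw + 30v + 5uv - 20v^2)(9v + 1 + w)    [combine like terms]
= 288vw^2 + 32w^2 + 32w^3 + 216vw + 24w + 24w^2 + 36uvw + 4uw + 4uw^2 + 216v^2w + 24vw + 24vw^2 + 270v^2 + 30v + 30vw + 45uv^2 + 5uv + 5uvw - 180v^3 - 20v^2 - 20v^2w    [distributive law]
= 312vw^2 + 56w^2 + 32w^3 + 270vw + 24w + 41uvw + 4uw + 4uw^2 + 196v^2w + 250v^2 + 30v + 45uv^2 + 5uv - 180v^3    [combine like terms]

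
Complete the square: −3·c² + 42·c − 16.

−3·c² + 42·c − 16
= −3(c² − 14·c) − 16    [factor out -3 from the c-terms]
= −3(c² − 14·c + 49 − 49) − 16    [add and subtract 49 inside the bracket]
= −3(c − 7)² + 147 − 16    [perfect-square identity]
= −3(c − 7)² + 131    [combine constants]

−3(c − 7)² + 131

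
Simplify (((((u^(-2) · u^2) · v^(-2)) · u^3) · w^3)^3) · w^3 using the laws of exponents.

(((((u^(-2) · u^2) · v^(-2)) · u^3) · w^3)^3) · w^3
= (((((u^(-2) · u^2) · v^(-2)) · u^3)^3) · ((w^3)^3)) · w^3    [power of a product]
= (((((u^(-2) · u^2) · v^(-2))^3) · ((u^3)^3)) · ((w^3)^3)) · w^3    [power of a product]
= (((((u^(-2) · u^2)^3) · ((v^(-2))^3)) · ((u^3)^3)) · ((w^3)^3)) · w^3    [power of a product]
= ((((((u^(-2))^3) · ((u^2)^3)) · ((v^(-2))^3)) · ((u^3)^3)) · ((w^3)^3)) · w^3    [power of a product]
= ((((u^(-6) · ((u^2)^3)) · ((v^(-2))^3)) · ((u^3)^3)) · ((w^3)^3)) · w^3    [power of a power]
= ((((u^(-6) · u^6) · ((v^(-2))^3)) · ((u^3)^3)) · ((w^3)^3)) · w^3    [power of a power]
= (((u^0 · ((v^(-2))^3)) · ((u^3)^3)) · ((w^3)^3)) · w^3    [product of powers]
= (((u^0 · v^(-6)) · ((u^3)^3)) · ((w^3)^3)) · w^3    [power of a power]
= (((u^0 · v^(-6)) · u^9) · ((w^3)^3)) · w^3    [power of a power]
= (((u^0 · v^(-6)) · u^9) · w^9) · w^3    [power of a power]
= u^9v^(-6)w^12    [product of powers]

u^9v^(-6)w^12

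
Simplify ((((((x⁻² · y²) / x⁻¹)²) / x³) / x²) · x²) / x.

x⁻⁶y⁴

((((((x⁻² · y²) / x⁻¹)²) / x³) / x²) · x²) / x
= ((((((x⁻² · y²)²) / ((x⁻¹)²)) / x³) / x²) · x²) / x    [power of a quotient]
= (((((((x⁻²)²) · ((y²)²)) / ((x⁻¹)²)) / x³) / x²) · x²) / x    [power of a product]
= (((((x⁻⁴ · ((y²)²)) / ((x⁻¹)²)) / x³) / x²) · x²) / x    [power of a power]
= (((((x⁻⁴ · y⁴) / ((x⁻¹)²)) / x³) / x²) · x²) / x    [power of a power]
= (((((x⁻⁴ · y⁴) / x⁻²) / x³) / x²) · x²) / x    [power of a power]
= x⁻⁶y⁴    [quotient of powers; product of powers]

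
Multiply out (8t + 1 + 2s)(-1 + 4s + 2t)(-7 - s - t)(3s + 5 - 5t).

-1046st + 180t - 745t² - 674s²t + 662st² + 450t³ - 92s³t + 64s²t² + 212st³ + 80t⁴ - 44s + 35 - 329s² - 214s³ - 24s⁴

(8t + 1 + 2s)(-1 + 4s + 2t)(-7 - s - t)(3s + 5 - 5t)
= (-8t + 32st + 16t² - 1 + 4s + 2t - 2s + 8s² + 4st)(-7 - s - t)(3s + 5 - 5t)    [distributive law]
= (-6t + 36st + 16t² - 1 + 2s + 8s²)(-7 - s - t)(3s + 5 - 5t)    [combine like terms]
= (42t + 6st + 6t² - 252st - 36s²t - 36st² - 112t² - 16st² - 16t³ + 7 + s + t - 14s - 2s² - 2st - 56s² - 8s³ - 8s²t)(3s + 5 - 5t)    [distributive law]
= (43t - 248st - 106t² - 44s²t - 52st² - 16t³ + 7 - 13s - 58s² - 8s³)(3s + 5 - 5t)    [combine like terms]
= 129st + 215t - 215t² - 744s²t - 1240st + 1240st² - 318st² - 530t² + 530t³ - 132s³t - 220s²t + 220s²t² - 156s²t² - 260st² + 260st³ - 48st³ - 80t³ + 80t⁴ + 21s + 35 - 35t - 39s² - 65s + 65st - 174s³ - 290s² + 290s²t - 24s⁴ - 40s³ + 40s³t    [distributive law]
= -1046st + 180t - 745t² - 674s²t + 662st² + 450t³ - 92s³t + 64s²t² + 212st³ + 80t⁴ - 44s + 35 - 329s² - 214s³ - 24s⁴    [combine like terms]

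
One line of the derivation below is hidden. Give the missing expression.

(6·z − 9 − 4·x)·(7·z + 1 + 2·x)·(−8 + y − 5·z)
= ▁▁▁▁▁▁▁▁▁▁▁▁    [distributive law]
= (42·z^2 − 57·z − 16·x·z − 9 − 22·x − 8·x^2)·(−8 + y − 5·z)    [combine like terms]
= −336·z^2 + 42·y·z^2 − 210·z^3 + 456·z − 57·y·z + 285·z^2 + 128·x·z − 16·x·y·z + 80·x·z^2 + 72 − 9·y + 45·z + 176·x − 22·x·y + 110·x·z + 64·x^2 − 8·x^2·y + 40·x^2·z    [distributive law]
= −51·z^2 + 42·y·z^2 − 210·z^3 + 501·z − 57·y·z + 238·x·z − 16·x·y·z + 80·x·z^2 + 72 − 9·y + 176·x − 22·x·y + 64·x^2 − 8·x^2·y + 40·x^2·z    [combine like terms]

After distributive law, the bracketed line is:

(42·z^2 + 6·z + 12·x·z − 63·z − 9 − 18·x − 28·x·z − 4·x − 8·x^2)·(−8 + y − 5·z)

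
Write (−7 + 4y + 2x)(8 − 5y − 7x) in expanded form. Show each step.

−56 + 67y + 65x − 20y^2 − 38xy − 14x^2

(−7 + 4y + 2x)(8 − 5y − 7x)
= −56 + 35y + 49x + 32y − 20y^2 − 28xy + 16x − 10xy − 14x^2    [distributive law]
= −56 + 67y + 65x − 20y^2 − 38xy − 14x^2    [combine like terms]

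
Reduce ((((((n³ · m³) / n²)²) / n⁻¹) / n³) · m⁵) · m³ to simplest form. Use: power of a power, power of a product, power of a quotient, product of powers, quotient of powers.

((((((n³ · m³) / n²)²) / n⁻¹) / n³) · m⁵) · m³
= ((((((n³ · m³)²) / ((n²)²)) / n⁻¹) / n³) · m⁵) · m³    [power of a quotient]
= (((((((n³)²) · ((m³)²)) / ((n²)²)) / n⁻¹) / n³) · m⁵) · m³    [power of a product]
= (((((n⁶ · ((m³)²)) / ((n²)²)) / n⁻¹) / n³) · m⁵) · m³    [power of a power]
= (((((n⁶ · m⁶) / ((n²)²)) / n⁻¹) / n³) · m⁵) · m³    [power of a power]
= (((((n⁶ · m⁶) / n⁴) / n⁻¹) / n³) · m⁵) · m³    [power of a power]
= m¹⁴    [quotient of powers; product of powers]

m¹⁴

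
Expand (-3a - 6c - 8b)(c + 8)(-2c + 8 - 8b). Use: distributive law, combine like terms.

6ac^2 + 24ac + 24abc - 192a + 192ab + 12c^3 + 48c^2 + 64bc^2 - 384c + 448bc + 64b^2c - 512b + 512b^2

(-3a - 6c - 8b)(c + 8)(-2c + 8 - 8b)
= (-3ac - 24a - 6c^2 - 48c - 8bc - 64b)(-2c + 8 - 8b)    [distributive law]
= 6ac^2 - 24ac + 24abc + 48ac - 192a + 192ab + 12c^3 - 48c^2 + 48bc^2 + 96c^2 - 384c + 384bc + 16bc^2 - 64bc + 64b^2c + 128bc - 512b + 512b^2    [distributive law]
= 6ac^2 + 24ac + 24abc - 192a + 192ab + 12c^3 + 48c^2 + 64bc^2 - 384c + 448bc + 64b^2c - 512b + 512b^2    [combine like terms]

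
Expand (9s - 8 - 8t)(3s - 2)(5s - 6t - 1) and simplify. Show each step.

(9s - 8 - 8t)(3s - 2)(5s - 6t - 1)
= (27s^2 - 18s - 24s + 16 - 24st + 16t)(5s - 6t - 1)    [distributive law]
= (27s^2 - 42s + 16 - 24st + 16t)(5s - 6t - 1)    [combine like terms]
= 135s^3 - 162s^2t - 27s^2 - 210s^2 + 252st + 42s + 80s - 96t - 16 - 120s^2t + 144st^2 + 24st + 80st - 96t^2 - 16t    [distributive law]
= 135s^3 - 282s^2t - 237s^2 + 356st + 122s - 112t - 16 + 144st^2 - 96t^2    [combine like terms]

135s^3 - 282s^2t - 237s^2 + 356st + 122s - 112t - 16 + 144st^2 - 96t^2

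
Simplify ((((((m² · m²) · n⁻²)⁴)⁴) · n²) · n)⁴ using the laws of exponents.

m²⁵⁶n⁻¹¹⁶

((((((m² · m²) · n⁻²)⁴)⁴) · n²) · n)⁴
= ((((((m² · m²) · n⁻²)⁴)⁴) · n²)⁴) · (n⁴)    [power of a product]
= ((((((m² · m²) · n⁻²)⁴)⁴)⁴) · ((n²)⁴)) · (n⁴)    [power of a product]
= (((((m² · m²) · n⁻²)⁴)¹⁶) · ((n²)⁴)) · (n⁴)    [power of a power]
= ((((m² · m²) · n⁻²)⁶⁴) · ((n²)⁴)) · (n⁴)    [power of a power]
= ((((m² · m²)⁶⁴) · ((n⁻²)⁶⁴)) · ((n²)⁴)) · (n⁴)    [power of a product]
= (((((m²)⁶⁴) · ((m²)⁶⁴)) · ((n⁻²)⁶⁴)) · ((n²)⁴)) · (n⁴)    [power of a product]
= (((m¹²⁸ · ((m²)⁶⁴)) · ((n⁻²)⁶⁴)) · ((n²)⁴)) · (n⁴)    [power of a power]
= (((m¹²⁸ · m¹²⁸) · ((n⁻²)⁶⁴)) · ((n²)⁴)) · (n⁴)    [power of a power]
= ((m²⁵⁶ · ((n⁻²)⁶⁴)) · ((n²)⁴)) · (n⁴)    [product of powers]
= ((m²⁵⁶ · n⁻¹²⁸) · ((n²)⁴)) · (n⁴)    [power of a power]
= ((m²⁵⁶ · n⁻¹²⁸) · n⁸) · (n⁴)    [power of a power]
= m²⁵⁶n⁻¹¹⁶    [product of powers]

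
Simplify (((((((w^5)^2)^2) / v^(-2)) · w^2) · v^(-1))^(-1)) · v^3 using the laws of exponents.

(((((((w^5)^2)^2) / v^(-2)) · w^2) · v^(-1))^(-1)) · v^3
= (((((((w^5)^2)^2) / v^(-2)) · w^2)^(-1)) · ((v^(-1))^(-1))) · v^3    [power of a product]
= (((((((w^5)^2)^2) / v^(-2))^(-1)) · ((w^2)^(-1))) · ((v^(-1))^(-1))) · v^3    [power of a product]
= (((((((w^5)^2)^2)^(-1)) / ((v^(-2))^(-1))) · ((w^2)^(-1))) · ((v^(-1))^(-1))) · v^3    [power of a quotient]
= ((((((w^5)^2)^(-2)) / ((v^(-2))^(-1))) · ((w^2)^(-1))) · ((v^(-1))^(-1))) · v^3    [power of a power]
= (((((w^5)^(-4)) / ((v^(-2))^(-1))) · ((w^2)^(-1))) · ((v^(-1))^(-1))) · v^3    [power of a power]
= (((w^(-20) / ((v^(-2))^(-1))) · ((w^2)^(-1))) · ((v^(-1))^(-1))) · v^3    [power of a power]
= (((w^(-20) / v^2) · ((w^2)^(-1))) · ((v^(-1))^(-1))) · v^3    [power of a power]
= (((w^(-20) / v^2) · w^(-2)) · ((v^(-1))^(-1))) · v^3    [power of a power]
= (((w^(-20) / v^2) · w^(-2)) · v) · v^3    [power of a power]
= v^2w^(-22)    [quotient of powers; product of powers]

v^2w^(-22)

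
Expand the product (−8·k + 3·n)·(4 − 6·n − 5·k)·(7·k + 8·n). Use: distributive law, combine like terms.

−224·k^2 − 172·k·n + 551·k^2·n + 138·k·n^2 + 280·k^3 + 96·n^2 − 144·n^3

(−8·k + 3·n)·(4 − 6·n − 5·k)·(7·k + 8·n)
= (−32·k + 48·k·n + 40·k^2 + 12·n − 18·n^2 − 15·k·n)·(7·k + 8·n)    [distributive law]
= (−32·k + 33·k·n + 40·k^2 + 12·n − 18·n^2)·(7·k + 8·n)    [combine like terms]
= −224·k^2 − 256·k·n + 231·k^2·n + 264·k·n^2 + 280·k^3 + 320·k^2·n + 84·k·n + 96·n^2 − 126·k·n^2 − 144·n^3    [distributive law]
= −224·k^2 − 172·k·n + 551·k^2·n + 138·k·n^2 + 280·k^3 + 96·n^2 − 144·n^3    [combine like terms]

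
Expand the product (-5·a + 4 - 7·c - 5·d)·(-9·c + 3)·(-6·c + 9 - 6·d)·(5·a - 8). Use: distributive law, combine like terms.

(-5·a + 4 - 7·c - 5·d)·(-9·c + 3)·(-6·c + 9 - 6·d)·(5·a - 8)
= (45·a·c - 15·a - 36·c + 12 + 63·c^2 - 21·c + 45·c·d - 15·d)·(-6·c + 9 - 6·d)·(5·a - 8)    [distributive law]
= (45·a·c - 15·a - 57·c + 12 + 63·c^2 + 45·c·d - 15·d)·(-6·c + 9 - 6·d)·(5·a - 8)    [combine like terms]
= (-270·a·c^2 + 405·a·c - 270·a·c·d + 90·a·c - 135·a + 90·a·d + 342·c^2 - 513·c + 342·c·d - 72·c + 108 - 72·d - 378·c^3 + 567·c^2 - 378·c^2·d - 270·c^2·d + 405·c·d - 270·c·d^2 + 90·c·d - 135·d + 90·d^2)·(5·a - 8)    [distributive law]
= (-270·a·c^2 + 495·a·c - 270·a·c·d - 135·a + 90·a·d + 909·c^2 - 585·c + 837·c·d + 108 - 207·d - 378·c^3 - 648·c^2·d - 270·c·d^2 + 90·d^2)·(5·a - 8)    [combine like terms]
= -1350·a^2·c^2 + 2160·a·c^2 + 2475·a^2·c - 3960·a·c - 1350·a^2·c·d + 2160·a·c·d - 675·a^2 + 1080·a + 450·a^2·d - 720·a·d + 4545·a·c^2 - 7272·c^2 - 2925·a·c + 4680·c + 4185·a·c·d - 6696·c·d + 540·a - 864 - 1035·a·d + 1656·d - 1890·a·c^3 + 3024·c^3 - 3240·a·c^2·d + 5184·c^2·d - 1350·a·c·d^2 + 2160·c·d^2 + 450·a·d^2 - 720·d^2    [distributive law]
= -1350·a^2·c^2 + 6705·a·c^2 + 2475·a^2·c - 6885·a·c - 1350·a^2·c·d + 6345·a·c·d - 675·a^2 + 1620·a + 450·a^2·d - 1755·a·d - 7272·c^2 + 4680·c - 6696·c·d - 864 + 1656·d - 1890·a·c^3 + 3024·c^3 - 3240·a·c^2·d + 5184·c^2·d - 1350·a·c·d^2 + 2160·c·d^2 + 450·a·d^2 - 720·d^2    [combine like terms]

-1350·a^2·c^2 + 6705·a·c^2 + 2475·a^2·c - 6885·a·c - 1350·a^2·c·d + 6345·a·c·d - 675·a^2 + 1620·a + 450·a^2·d - 1755·a·d - 7272·c^2 + 4680·c - 6696·c·d - 864 + 1656·d - 1890·a·c^3 + 3024·c^3 - 3240·a·c^2·d + 5184·c^2·d - 1350·a·c·d^2 + 2160·c·d^2 + 450·a·d^2 - 720·d^2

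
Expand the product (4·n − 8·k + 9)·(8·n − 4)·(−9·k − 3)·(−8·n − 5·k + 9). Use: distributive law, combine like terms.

2304·k·n^3 − 3168·k^2·n^2 + 384·k·n^2 + 768·n^3 + 480·n^2 + 9048·k^2·n − 3792·k·n − 2376·n − 2880·k^3·n + 1440·k^3 − 3732·k^2 + 1512·k + 972

(4·n − 8·k + 9)·(8·n − 4)·(−9·k − 3)·(−8·n − 5·k + 9)
= (32·n^2 − 16·n − 64·k·n + 32·k + 72·n − 36)·(−9·k − 3)·(−8·n − 5·k + 9)    [distributive law]
= (32·n^2 + 56·n − 64·k·n + 32·k − 36)·(−9·k − 3)·(−8·n − 5·k + 9)    [combine like terms]
= (−288·k·n^2 − 96·n^2 − 504·k·n − 168·n + 576·k^2·n + 192·k·n − 288·k^2 − 96·k + 324·k + 108)·(−8·n − 5·k + 9)    [distributive law]
= (−288·k·n^2 − 96·n^2 − 312·k·n − 168·n + 576·k^2·n − 288·k^2 + 228·k + 108)·(−8·n − 5·k + 9)    [combine like terms]
= 2304·k·n^3 + 1440·k^2·n^2 − 2592·k·n^2 + 768·n^3 + 480·k·n^2 − 864·n^2 + 2496·k·n^2 + 1560·k^2·n − 2808·k·n + 1344·n^2 + 840·k·n − 1512·n − 4608·k^2·n^2 − 2880·k^3·n + 5184·k^2·n + 2304·k^2·n + 1440·k^3 − 2592·k^2 − 1824·k·n − 1140·k^2 + 2052·k − 864·n − 540·k + 972    [distributive law]
= 2304·k·n^3 − 3168·k^2·n^2 + 384·k·n^2 + 768·n^3 + 480·n^2 + 9048·k^2·n − 3792·k·n − 2376·n − 2880·k^3·n + 1440·k^3 − 3732·k^2 + 1512·k + 972    [combine like terms]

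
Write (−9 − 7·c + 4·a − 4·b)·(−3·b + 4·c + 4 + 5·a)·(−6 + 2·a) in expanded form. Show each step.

(−9 − 7·c + 4·a − 4·b)·(−3·b + 4·c + 4 + 5·a)·(−6 + 2·a)
= (27·b − 36·c − 36 − 45·a + 21·b·c − 28·c^2 − 28·c − 35·a·c − 12·a·b + 16·a·c + 16·a + 20·a^2 + 12·b^2 − 16·b·c − 16·b − 20·a·b)·(−6 + 2·a)    [distributive law]
= (11·b − 64·c − 36 − 29·a + 5·b·c − 28·c^2 − 19·a·c − 32·a·b + 20·a^2 + 12·b^2)·(−6 + 2·a)    [combine like terms]
= −66·b + 22·a·b + 384·c − 128·a·c + 216 − 72·a + 174·a − 58·a^2 − 30·b·c + 10·a·b·c + 168·c^2 − 56·a·c^2 + 114·a·c − 38·a^2·c + 192·a·b − 64·a^2·b − 120·a^2 + 40·a^3 − 72·b^2 + 24·a·b^2    [distributive law]
= −66·b + 214·a·b + 384·c − 14·a·c + 216 + 102·a − 178·a^2 − 30·b·c + 10·a·b·c + 168·c^2 − 56·a·c^2 − 38·a^2·c − 64·a^2·b + 40·a^3 − 72·b^2 + 24·a·b^2    [combine like terms]

−66·b + 214·a·b + 384·c − 14·a·c + 216 + 102·a − 178·a^2 − 30·b·c + 10·a·b·c + 168·c^2 − 56·a·c^2 − 38·a^2·c − 64·a^2·b + 40·a^3 − 72·b^2 + 24·a·b^2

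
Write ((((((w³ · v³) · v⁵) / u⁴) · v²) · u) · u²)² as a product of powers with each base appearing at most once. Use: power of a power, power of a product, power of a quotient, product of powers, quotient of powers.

((((((w³ · v³) · v⁵) / u⁴) · v²) · u) · u²)²
= ((((((w³ · v³) · v⁵) / u⁴) · v²) · u)²) · ((u²)²)    [power of a product]
= ((((((w³ · v³) · v⁵) / u⁴) · v²)²) · (u²)) · ((u²)²)    [power of a product]
= ((((((w³ · v³) · v⁵) / u⁴)²) · ((v²)²)) · (u²)) · ((u²)²)    [power of a product]
= ((((((w³ · v³) · v⁵)²) / ((u⁴)²)) · ((v²)²)) · (u²)) · ((u²)²)    [power of a quotient]
= ((((((w³ · v³)²) · ((v⁵)²)) / ((u⁴)²)) · ((v²)²)) · (u²)) · ((u²)²)    [power of a product]
= (((((((w³)²) · ((v³)²)) · ((v⁵)²)) / ((u⁴)²)) · ((v²)²)) · (u²)) · ((u²)²)    [power of a product]
= (((((w⁶ · ((v³)²)) · ((v⁵)²)) / ((u⁴)²)) · ((v²)²)) · (u²)) · ((u²)²)    [power of a power]
= (((((w⁶ · v⁶) · ((v⁵)²)) / ((u⁴)²)) · ((v²)²)) · (u²)) · ((u²)²)    [power of a power]
= (((((w⁶ · v⁶) · v¹⁰) / ((u⁴)²)) · ((v²)²)) · (u²)) · ((u²)²)    [power of a power]
= (((((w⁶ · v⁶) · v¹⁰) / u⁸) · ((v²)²)) · (u²)) · ((u²)²)    [power of a power]
= (((((w⁶ · v⁶) · v¹⁰) / u⁸) · v⁴) · (u²)) · ((u²)²)    [power of a power]
= (((((w⁶ · v⁶) · v¹⁰) / u⁸) · v⁴) · u²) · u⁴    [power of a power]
= u⁻²v²⁰w⁶    [quotient of powers; product of powers]

u⁻²v²⁰w⁶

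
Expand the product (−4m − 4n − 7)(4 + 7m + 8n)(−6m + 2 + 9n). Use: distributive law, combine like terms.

(−4m − 4n − 7)(4 + 7m + 8n)(−6m + 2 + 9n)
= (−16m − 28m² − 32mn − 16n − 28mn − 32n² − 28 − 49m − 56n)(−6m + 2 + 9n)    [distributive law]
= (−65m − 28m² − 60mn − 72n − 32n² − 28)(−6m + 2 + 9n)    [combine like terms]
= 390m² − 130m − 585mn + 168m³ − 56m² − 252m²n + 360m²n − 120mn − 540mn² + 432mn − 144n − 648n² + 192mn² − 64n² − 288n³ + 168m − 56 − 252n    [distributive law]
= 334m² + 38m − 273mn + 168m³ + 108m²n − 348mn² − 396n − 712n² − 288n³ − 56    [combine like terms]

334m² + 38m − 273mn + 168m³ + 108m²n − 348mn² − 396n − 712n² − 288n³ − 56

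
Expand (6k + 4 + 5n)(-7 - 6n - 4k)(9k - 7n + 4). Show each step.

(6k + 4 + 5n)(-7 - 6n - 4k)(9k - 7n + 4)
= (-42k - 36kn - 24k² - 28 - 24n - 16k - 35n - 30n² - 20kn)(9k - 7n + 4)    [distributive law]
= (-58k - 56kn - 24k² - 28 - 59n - 30n²)(9k - 7n + 4)    [combine like terms]
= -522k² + 406kn - 232k - 504k²n + 392kn² - 224kn - 216k³ + 168k²n - 96k² - 252k + 196n - 112 - 531kn + 413n² - 236n - 270kn² + 210n³ - 120n²    [distributive law]
= -618k² - 349kn - 484k - 336k²n + 122kn² - 216k³ - 40n - 112 + 293n² + 210n³    [combine like terms]

-618k² - 349kn - 484k - 336k²n + 122kn² - 216k³ - 40n - 112 + 293n² + 210n³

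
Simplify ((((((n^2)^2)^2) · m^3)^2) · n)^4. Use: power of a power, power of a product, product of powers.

((((((n^2)^2)^2) · m^3)^2) · n)^4
= ((((((n^2)^2)^2) · m^3)^2)^4) · (n^4)    [power of a product]
= (((((n^2)^2)^2) · m^3)^8) · (n^4)    [power of a power]
= (((((n^2)^2)^2)^8) · ((m^3)^8)) · (n^4)    [power of a product]
= ((((n^2)^2)^16) · ((m^3)^8)) · (n^4)    [power of a power]
= (((n^2)^32) · ((m^3)^8)) · (n^4)    [power of a power]
= ((n^64) · ((m^3)^8)) · (n^4)    [power of a power]
= (n^64 · m^24) · (n^4)    [power of a power]
= m^24n^68    [product of powers]

m^24n^68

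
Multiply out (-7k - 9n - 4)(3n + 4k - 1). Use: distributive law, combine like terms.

-57kn - 28k² - 9k - 27n² - 3n + 4

(-7k - 9n - 4)(3n + 4k - 1)
= -21kn - 28k² + 7k - 27n² - 36kn + 9n - 12n - 16k + 4    [distributive law]
= -57kn - 28k² - 9k - 27n² - 3n + 4    [combine like terms]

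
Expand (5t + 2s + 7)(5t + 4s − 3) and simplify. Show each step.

(5t + 2s + 7)(5t + 4s − 3)
= 25t^2 + 20st − 15t + 10st + 8s^2 − 6s + 35t + 28s − 21    [distributive law]
= 25t^2 + 30st + 20t + 8s^2 + 22s − 21    [combine like terms]

25t^2 + 30st + 20t + 8s^2 + 22s − 21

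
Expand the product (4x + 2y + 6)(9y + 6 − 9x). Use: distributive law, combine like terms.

(4x + 2y + 6)(9y + 6 − 9x)
= 36xy + 24x − 36x^2 + 18y^2 + 12y − 18xy + 54y + 36 − 54x    [distributive law]
= 18xy − 30x − 36x^2 + 18y^2 + 66y + 36    [combine like terms]

18xy − 30x − 36x^2 + 18y^2 + 66y + 36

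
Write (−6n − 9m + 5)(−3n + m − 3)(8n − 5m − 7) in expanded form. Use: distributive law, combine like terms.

(−6n − 9m + 5)(−3n + m − 3)(8n − 5m − 7)
= (18n² − 6mn + 18n + 27mn − 9m² + 27m − 15n + 5m − 15)(8n − 5m − 7)    [distributive law]
= (18n² + 21mn + 3n − 9m² + 32m − 15)(8n − 5m − 7)    [combine like terms]
= 144n³ − 90mn² − 126n² + 168mn² − 105m²n − 147mn + 24n² − 15mn − 21n − 72m²n + 45m³ + 63m² + 256mn − 160m² − 224m − 120n + 75m + 105    [distributive law]
= 144n³ + 78mn² − 102n² − 177m²n + 94mn − 141n + 45m³ − 97m² − 149m + 105    [combine like terms]

144n³ + 78mn² − 102n² − 177m²n + 94mn − 141n + 45m³ − 97m² − 149m + 105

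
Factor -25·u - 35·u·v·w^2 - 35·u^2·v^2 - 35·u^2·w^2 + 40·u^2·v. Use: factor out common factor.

5·u(-5 - 7·v·w^2 - 7·u·v^2 - 7·u·w^2 + 8·u·v)

-25·u - 35·u·v·w^2 - 35·u^2·v^2 - 35·u^2·w^2 + 40·u^2·v
= 5(-5·u - 7·u·v·w^2 - 7·u^2·v^2 - 7·u^2·w^2 + 8·u^2·v)    [factor out 5]
= 5·u(-5 - 7·v·w^2 - 7·u·v^2 - 7·u·w^2 + 8·u·v)    [factor out u]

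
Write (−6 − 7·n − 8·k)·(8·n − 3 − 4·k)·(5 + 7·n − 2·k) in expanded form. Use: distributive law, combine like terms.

(−6 − 7·n − 8·k)·(8·n − 3 − 4·k)·(5 + 7·n − 2·k)
= (−48·n + 18 + 24·k − 56·n^2 + 21·n + 28·k·n − 64·k·n + 24·k + 32·k^2)·(5 + 7·n − 2·k)    [distributive law]
= (−27·n + 18 + 48·k − 56·n^2 − 36·k·n + 32·k^2)·(5 + 7·n − 2·k)    [combine like terms]
= −135·n − 189·n^2 + 54·k·n + 90 + 126·n − 36·k + 240·k + 336·k·n − 96·k^2 − 280·n^2 − 392·n^3 + 112·k·n^2 − 180·k·n − 252·k·n^2 + 72·k^2·n + 160·k^2 + 224·k^2·n − 64·k^3    [distributive law]
= −9·n − 469·n^2 + 210·k·n + 90 + 204·k + 64·k^2 − 392·n^3 − 140·k·n^2 + 296·k^2·n − 64·k^3    [combine like terms]

−9·n − 469·n^2 + 210·k·n + 90 + 204·k + 64·k^2 − 392·n^3 − 140·k·n^2 + 296·k^2·n − 64·k^3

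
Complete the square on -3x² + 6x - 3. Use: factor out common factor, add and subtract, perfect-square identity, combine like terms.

-3x² + 6x - 3
= -3(x² - 2x) - 3    [factor out -3 from the x-terms]
= -3(x² - 2x + 1 - 1) - 3    [add and subtract 1 inside the bracket]
= -3(x - 1)² + 3 - 3    [perfect-square identity]

-3(x - 1)²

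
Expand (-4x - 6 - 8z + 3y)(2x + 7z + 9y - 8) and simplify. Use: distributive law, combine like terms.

-8x² - 44xz - 30xy + 20x + 22z - 78y + 48 - 56z² - 51yz + 27y²

(-4x - 6 - 8z + 3y)(2x + 7z + 9y - 8)
= -8x² - 28xz - 36xy + 32x - 12x - 42z - 54y + 48 - 16xz - 56z² - 72yz + 64z + 6xy + 21yz + 27y² - 24y    [distributive law]
= -8x² - 44xz - 30xy + 20x + 22z - 78y + 48 - 56z² - 51yz + 27y²    [combine like terms]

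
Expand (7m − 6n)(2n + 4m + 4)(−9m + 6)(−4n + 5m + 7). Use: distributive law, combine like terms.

(7m − 6n)(2n + 4m + 4)(−9m + 6)(−4n + 5m + 7)
= (14mn + 28m² + 28m − 12n² − 24mn − 24n)(−9m + 6)(−4n + 5m + 7)    [distributive law]
= (−10mn + 28m² + 28m − 12n² − 24n)(−9m + 6)(−4n + 5m + 7)    [combine like terms]
= (90m²n − 60mn − 252m³ + 168m² − 252m² + 168m + 108mn² − 72n² + 216mn − 144n)(−4n + 5m + 7)    [distributive law]
= (90m²n + 156mn − 252m³ − 84m² + 168m + 108mn² − 72n² − 144n)(−4n + 5m + 7)    [combine like terms]
= −360m²n² + 450m³n + 630m²n − 624mn² + 780m²n + 1092mn + 1008m³n − 1260m⁴ − 1764m³ + 336m²n − 420m³ − 588m² − 672mn + 840m² + 1176m − 432mn³ + 540m²n² + 756mn² + 288n³ − 360mn² − 504n² + 576n² − 720mn − 1008n    [distributive law]
= 180m²n² + 1458m³n + 1746m²n − 228mn² − 300mn − 1260m⁴ − 2184m³ + 252m² + 1176m − 432mn³ + 288n³ + 72n² − 1008n    [combine like terms]

180m²n² + 1458m³n + 1746m²n − 228mn² − 300mn − 1260m⁴ − 2184m³ + 252m² + 1176m − 432mn³ + 288n³ + 72n² − 1008n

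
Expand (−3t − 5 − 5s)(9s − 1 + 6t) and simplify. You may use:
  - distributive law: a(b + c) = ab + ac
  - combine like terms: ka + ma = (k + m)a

−57st − 27t − 18t² − 40s + 5 − 45s²

(−3t − 5 − 5s)(9s − 1 + 6t)
= −27st + 3t − 18t² − 45s + 5 − 30t − 45s² + 5s − 30st    [distributive law]
= −57st − 27t − 18t² − 40s + 5 − 45s²    [combine like terms]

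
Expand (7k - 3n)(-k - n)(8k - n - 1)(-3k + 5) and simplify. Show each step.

168k^4 - 301k^3 + 75k^3n - 137k^2n + 35k^2 - 84k^2n^2 + 149kn^2 + 20kn + 9kn^3 - 15n^3 - 15n^2

(7k - 3n)(-k - n)(8k - n - 1)(-3k + 5)
= (-7k^2 - 7kn + 3kn + 3n^2)(8k - n - 1)(-3k + 5)    [distributive law]
= (-7k^2 - 4kn + 3n^2)(8k - n - 1)(-3k + 5)    [combine like terms]
= (-56k^3 + 7k^2n + 7k^2 - 32k^2n + 4kn^2 + 4kn + 24kn^2 - 3n^3 - 3n^2)(-3k + 5)    [distributive law]
= (-56k^3 - 25k^2n + 7k^2 + 28kn^2 + 4kn - 3n^3 - 3n^2)(-3k + 5)    [combine like terms]
= 168k^4 - 280k^3 + 75k^3n - 125k^2n - 21k^3 + 35k^2 - 84k^2n^2 + 140kn^2 - 12k^2n + 20kn + 9kn^3 - 15n^3 + 9kn^2 - 15n^2    [distributive law]
= 168k^4 - 301k^3 + 75k^3n - 137k^2n + 35k^2 - 84k^2n^2 + 149kn^2 + 20kn + 9kn^3 - 15n^3 - 15n^2    [combine like terms]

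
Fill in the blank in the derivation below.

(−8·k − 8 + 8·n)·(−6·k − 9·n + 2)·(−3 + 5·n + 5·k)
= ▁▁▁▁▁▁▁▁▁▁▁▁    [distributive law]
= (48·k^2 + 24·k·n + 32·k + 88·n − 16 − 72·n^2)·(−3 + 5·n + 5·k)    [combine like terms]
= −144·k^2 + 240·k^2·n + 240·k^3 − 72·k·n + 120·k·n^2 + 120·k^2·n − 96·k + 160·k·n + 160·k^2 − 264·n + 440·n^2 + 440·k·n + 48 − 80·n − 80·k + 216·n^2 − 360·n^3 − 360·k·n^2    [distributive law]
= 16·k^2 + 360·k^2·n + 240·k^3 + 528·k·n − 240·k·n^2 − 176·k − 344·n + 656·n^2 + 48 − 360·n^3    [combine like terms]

By distributive law:

(48·k^2 + 72·k·n − 16·k + 48·k + 72·n − 16 − 48·k·n − 72·n^2 + 16·n)·(−3 + 5·n + 5·k)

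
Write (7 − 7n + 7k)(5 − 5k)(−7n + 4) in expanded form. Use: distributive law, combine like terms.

(7 − 7n + 7k)(5 − 5k)(−7n + 4)
= (35 − 35k − 35n + 35kn + 35k − 35k^2)(−7n + 4)    [distributive law]
= (35 − 35n + 35kn − 35k^2)(−7n + 4)    [combine like terms]
= −245n + 140 + 245n^2 − 140n − 245kn^2 + 140kn + 245k^2n − 140k^2    [distributive law]
= −385n + 140 + 245n^2 − 245kn^2 + 140kn + 245k^2n − 140k^2    [combine like terms]

−385n + 140 + 245n^2 − 245kn^2 + 140kn + 245k^2n − 140k^2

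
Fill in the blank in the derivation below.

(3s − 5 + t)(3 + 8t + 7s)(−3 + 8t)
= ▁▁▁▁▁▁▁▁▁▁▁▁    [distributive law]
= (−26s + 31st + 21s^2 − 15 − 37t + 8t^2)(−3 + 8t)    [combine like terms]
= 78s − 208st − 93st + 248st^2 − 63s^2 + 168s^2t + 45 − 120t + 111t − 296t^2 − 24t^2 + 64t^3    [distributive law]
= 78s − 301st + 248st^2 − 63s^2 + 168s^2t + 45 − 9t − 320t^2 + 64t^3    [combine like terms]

By distributive law:

(9s + 24st + 21s^2 − 15 − 40t − 35s + 3t + 8t^2 + 7st)(−3 + 8t)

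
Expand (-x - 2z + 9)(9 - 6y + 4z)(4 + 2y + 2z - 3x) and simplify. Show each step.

(-x - 2z + 9)(9 - 6y + 4z)(4 + 2y + 2z - 3x)
= (-9x + 6xy - 4xz - 18z + 12yz - 8z^2 + 81 - 54y + 36z)(4 + 2y + 2z - 3x)    [distributive law]
= (-9x + 6xy - 4xz + 18z + 12yz - 8z^2 + 81 - 54y)(4 + 2y + 2z - 3x)    [combine like terms]
= -36x - 18xy - 18xz + 27x^2 + 24xy + 12xy^2 + 12xyz - 18x^2y - 16xz - 8xyz - 8xz^2 + 12x^2z + 72z + 36yz + 36z^2 - 54xz + 48yz + 24y^2z + 24yz^2 - 36xyz - 32z^2 - 16yz^2 - 16z^3 + 24xz^2 + 324 + 162y + 162z - 243x - 216y - 108y^2 - 108yz + 162xy    [distributive law]
= -279x + 168xy - 88xz + 27x^2 + 12xy^2 - 32xyz - 18x^2y + 16xz^2 + 12x^2z + 234z - 24yz + 4z^2 + 24y^2z + 8yz^2 - 16z^3 + 324 - 54y - 108y^2    [combine like terms]

-279x + 168xy - 88xz + 27x^2 + 12xy^2 - 32xyz - 18x^2y + 16xz^2 + 12x^2z + 234z - 24yz + 4z^2 + 24y^2z + 8yz^2 - 16z^3 + 324 - 54y - 108y^2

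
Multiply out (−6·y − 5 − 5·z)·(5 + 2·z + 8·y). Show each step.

−70·y − 52·y·z − 48·y^2 − 25 − 35·z − 10·z^2

(−6·y − 5 − 5·z)·(5 + 2·z + 8·y)
= −30·y − 12·y·z − 48·y^2 − 25 − 10·z − 40·y − 25·z − 10·z^2 − 40·y·z    [distributive law]
= −70·y − 52·y·z − 48·y^2 − 25 − 35·z − 10·z^2    [combine like terms]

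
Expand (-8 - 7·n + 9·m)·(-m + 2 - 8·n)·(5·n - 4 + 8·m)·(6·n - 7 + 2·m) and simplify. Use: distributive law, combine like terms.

(-8 - 7·n + 9·m)·(-m + 2 - 8·n)·(5·n - 4 + 8·m)·(6·n - 7 + 2·m)
= (8·m - 16 + 64·n + 7·m·n - 14·n + 56·n² - 9·m² + 18·m - 72·m·n)·(5·n - 4 + 8·m)·(6·n - 7 + 2·m)    [distributive law]
= (26·m - 16 + 50·n - 65·m·n + 56·n² - 9·m²)·(5·n - 4 + 8·m)·(6·n - 7 + 2·m)    [combine like terms]
= (130·m·n - 104·m + 208·m² - 80·n + 64 - 128·m + 250·n² - 200·n + 400·m·n - 325·m·n² + 260·m·n - 520·m²·n + 280·n³ - 224·n² + 448·m·n² - 45·m²·n + 36·m² - 72·m³)·(6·n - 7 + 2·m)    [distributive law]
= (790·m·n - 232·m + 244·m² - 280·n + 64 + 26·n² + 123·m·n² - 565·m²·n + 280·n³ - 72·m³)·(6·n - 7 + 2·m)    [combine like terms]
= 4740·m·n² - 5530·m·n + 1580·m²·n - 1392·m·n + 1624·m - 464·m² + 1464·m²·n - 1708·m² + 488·m³ - 1680·n² + 1960·n - 560·m·n + 384·n - 448 + 128·m + 156·n³ - 182·n² + 52·m·n² + 738·m·n³ - 861·m·n² + 246·m²·n² - 3390·m²·n² + 3955·m²·n - 1130·m³·n + 1680·n⁴ - 1960·n³ + 560·m·n³ - 432·m³·n + 504·m³ - 144·m⁴    [distributive law]
= 3931·m·n² - 7482·m·n + 6999·m²·n + 1752·m - 2172·m² + 992·m³ - 1862·n² + 2344·n - 448 - 1804·n³ + 1298·m·n³ - 3144·m²·n² - 1562·m³·n + 1680·n⁴ - 144·m⁴    [combine like terms]

3931·m·n² - 7482·m·n + 6999·m²·n + 1752·m - 2172·m² + 992·m³ - 1862·n² + 2344·n - 448 - 1804·n³ + 1298·m·n³ - 3144·m²·n² - 1562·m³·n + 1680·n⁴ - 144·m⁴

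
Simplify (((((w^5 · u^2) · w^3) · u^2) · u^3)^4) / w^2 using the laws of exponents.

(((((w^5 · u^2) · w^3) · u^2) · u^3)^4) / w^2
= (((((w^5 · u^2) · w^3) · u^2)^4) · ((u^3)^4)) / w^2    [power of a product]
= (((((w^5 · u^2) · w^3)^4) · ((u^2)^4)) · ((u^3)^4)) / w^2    [power of a product]
= (((((w^5 · u^2)^4) · ((w^3)^4)) · ((u^2)^4)) · ((u^3)^4)) / w^2    [power of a product]
= ((((((w^5)^4) · ((u^2)^4)) · ((w^3)^4)) · ((u^2)^4)) · ((u^3)^4)) / w^2    [power of a product]
= ((((w^20 · ((u^2)^4)) · ((w^3)^4)) · ((u^2)^4)) · ((u^3)^4)) / w^2    [power of a power]
= ((((w^20 · u^8) · ((w^3)^4)) · ((u^2)^4)) · ((u^3)^4)) / w^2    [power of a power]
= ((((w^20 · u^8) · w^12) · ((u^2)^4)) · ((u^3)^4)) / w^2    [power of a power]
= ((((w^20 · u^8) · w^12) · u^8) · ((u^3)^4)) / w^2    [power of a power]
= ((((w^20 · u^8) · w^12) · u^8) · u^12) / w^2    [power of a power]
= u^28·w^30    [quotient of powers; product of powers]

u^28·w^30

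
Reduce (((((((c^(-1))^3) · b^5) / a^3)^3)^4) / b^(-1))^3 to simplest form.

(((((((c^(-1))^3) · b^5) / a^3)^3)^4) / b^(-1))^3
= (((((((c^(-1))^3) · b^5) / a^3)^3)^4)^3) / ((b^(-1))^3)    [power of a quotient]
= ((((((c^(-1))^3) · b^5) / a^3)^3)^12) / ((b^(-1))^3)    [power of a power]
= (((((c^(-1))^3) · b^5) / a^3)^36) / ((b^(-1))^3)    [power of a power]
= (((((c^(-1))^3) · b^5)^36) / ((a^3)^36)) / ((b^(-1))^3)    [power of a quotient]
= (((((c^(-1))^3)^36) · ((b^5)^36)) / ((a^3)^36)) / ((b^(-1))^3)    [power of a product]
= ((((c^(-1))^108) · ((b^5)^36)) / ((a^3)^36)) / ((b^(-1))^3)    [power of a power]
= ((c^(-108) · ((b^5)^36)) / ((a^3)^36)) / ((b^(-1))^3)    [power of a power]
= ((c^(-108) · b^180) / ((a^3)^36)) / ((b^(-1))^3)    [power of a power]
= ((c^(-108) · b^180) / a^108) / ((b^(-1))^3)    [power of a power]
= ((c^(-108) · b^180) / a^108) / b^(-3)    [power of a power]
= a^(-108)·b^183·c^(-108)    [quotient of powers]

a^(-108)·b^183·c^(-108)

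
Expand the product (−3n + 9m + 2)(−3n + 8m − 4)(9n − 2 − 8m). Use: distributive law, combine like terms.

81n^3 + 36n^2 − 531mn^2 − 126mn + 1056m^2n − 84n + 16m^2 − 576m^3 + 104m + 16

(−3n + 9m + 2)(−3n + 8m − 4)(9n − 2 − 8m)
= (9n^2 − 24mn + 12n − 27mn + 72m^2 − 36m − 6n + 16m − 8)(9n − 2 − 8m)    [distributive law]
= (9n^2 − 51mn + 6n + 72m^2 − 20m − 8)(9n − 2 − 8m)    [combine like terms]
= 81n^3 − 18n^2 − 72mn^2 − 459mn^2 + 102mn + 408m^2n + 54n^2 − 12n − 48mn + 648m^2n − 144m^2 − 576m^3 − 180mn + 40m + 160m^2 − 72n + 16 + 64m    [distributive law]
= 81n^3 + 36n^2 − 531mn^2 − 126mn + 1056m^2n − 84n + 16m^2 − 576m^3 + 104m + 16    [combine like terms]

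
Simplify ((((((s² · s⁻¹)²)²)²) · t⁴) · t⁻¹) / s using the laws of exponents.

s⁷·t³

((((((s² · s⁻¹)²)²)²) · t⁴) · t⁻¹) / s
= (((((s² · s⁻¹)²)⁴) · t⁴) · t⁻¹) / s    [power of a power]
= ((((s² · s⁻¹)⁸) · t⁴) · t⁻¹) / s    [power of a power]
= (((((s²)⁸) · ((s⁻¹)⁸)) · t⁴) · t⁻¹) / s    [power of a product]
= (((s¹⁶ · ((s⁻¹)⁸)) · t⁴) · t⁻¹) / s    [power of a power]
= (((s¹⁶ · s⁻⁸) · t⁴) · t⁻¹) / s    [power of a power]
= ((s⁸ · t⁴) · t⁻¹) / s    [product of powers]
= s⁷·t³    [quotient of powers; product of powers]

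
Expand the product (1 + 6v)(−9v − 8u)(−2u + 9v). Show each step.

−54uv − 81v^2 + 16u^2 − 324uv^2 − 486v^3 + 96u^2v

(1 + 6v)(−9v − 8u)(−2u + 9v)
= (−9v − 8u − 54v^2 − 48uv)(−2u + 9v)    [distributive law]
= 18uv − 81v^2 + 16u^2 − 72uv + 108uv^2 − 486v^3 + 96u^2v − 432uv^2    [distributive law]
= −54uv − 81v^2 + 16u^2 − 324uv^2 − 486v^3 + 96u^2v    [combine like terms]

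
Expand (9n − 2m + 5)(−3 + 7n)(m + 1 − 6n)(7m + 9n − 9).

(9n − 2m + 5)(−3 + 7n)(m + 1 − 6n)(7m + 9n − 9)
= (−27n + 63n^2 + 6m − 14mn − 15 + 35n)(m + 1 − 6n)(7m + 9n − 9)    [distributive law]
= (8n + 63n^2 + 6m − 14mn − 15)(m + 1 − 6n)(7m + 9n − 9)    [combine like terms]
= (8mn + 8n − 48n^2 + 63mn^2 + 63n^2 − 378n^3 + 6m^2 + 6m − 36mn − 14m^2n − 14mn + 84mn^2 − 15m − 15 + 90n)(7m + 9n − 9)    [distributive law]
= (−42mn + 98n + 15n^2 + 147mn^2 − 378n^3 + 6m^2 − 9m − 14m^2n − 15)(7m + 9n − 9)    [combine like terms]
= −294m^2n − 378mn^2 + 378mn + 686mn + 882n^2 − 882n + 105mn^2 + 135n^3 − 135n^2 + 1029m^2n^2 + 1323mn^3 − 1323mn^2 − 2646mn^3 − 3402n^4 + 3402n^3 + 42m^3 + 54m^2n − 54m^2 − 63m^2 − 81mn + 81m − 98m^3n − 126m^2n^2 + 126m^2n − 105m − 135n + 135    [distributive law]
= −114m^2n − 1596mn^2 + 983mn + 747n^2 − 1017n + 3537n^3 + 903m^2n^2 − 1323mn^3 − 3402n^4 + 42m^3 − 117m^2 − 24m − 98m^3n + 135    [combine like terms]

−114m^2n − 1596mn^2 + 983mn + 747n^2 − 1017n + 3537n^3 + 903m^2n^2 − 1323mn^3 − 3402n^4 + 42m^3 − 117m^2 − 24m − 98m^3n + 135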